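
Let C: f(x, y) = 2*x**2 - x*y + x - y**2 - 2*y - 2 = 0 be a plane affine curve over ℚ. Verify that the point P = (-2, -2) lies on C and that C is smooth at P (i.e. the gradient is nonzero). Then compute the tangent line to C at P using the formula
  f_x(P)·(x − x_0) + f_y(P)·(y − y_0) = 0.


Tangent line at P: -5*x + 4*y - 2 = 0.

Step 1: f(-2, -2) = 0, so P lies on C.
Step 2: partial derivatives
  f_x(x, y) = 4*x - y + 1, f_y(x, y) = -x - 2*y - 2.
  f_x(P) = -5, f_y(P) = 4 (gradient nonzero, so P is smooth).
Step 3: tangent line at P: -5·(x − -2) + 4·(y − -2) = 0.
Expanding: -5*x + 4*y - 2 = 0.


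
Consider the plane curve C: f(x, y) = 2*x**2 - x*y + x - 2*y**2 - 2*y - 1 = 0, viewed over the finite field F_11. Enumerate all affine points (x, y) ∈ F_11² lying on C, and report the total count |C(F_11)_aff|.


Affine F_11-points: {(1, 6), (1, 9), (2, 10), (3, 5), (3, 9), (6, 0), (6, 7), (7, 6), (8, 7), (8, 10), (10, 0), (10, 5)}; count = 12.

For each of the 121 pairs (x, y) ∈ F_11², evaluate f(x, y) mod 11. Record the zeros.
  x = 0: [0↦10, 1↦6, 2↦9, 3↦8, 4↦3, 5↦5, 6↦3, 7↦8, 8↦9, 9↦6, 10↦10]  zeros at y ∈ ∅
  x = 1: [0↦2, 1↦8, 2↦10, 3↦8, 4↦2, 5↦3, 6↦0, 7↦4, 8↦4, 9↦0, 10↦3]  zeros at y ∈ {6, 9}
  x = 2: [0↦9, 1↦3, 2↦4, 3↦1, 4↦5, 5↦5, 6↦1, 7↦4, 8↦3, 9↦9, 10↦0]  zeros at y ∈ {10}
  x = 3: [0↦9, 1↦2, 2↦2, 3↦9, 4↦1, 5↦0, 6↦6, 7↦8, 8↦6, 9↦0, 10↦1]  zeros at y ∈ {5, 9}
  x = 4: [0↦2, 1↦5, 2↦4, 3↦10, 4↦1, 5↦10, 6↦4, 7↦5, 8↦2, 9↦6, 10↦6]  zeros at y ∈ ∅
  x = 5: [0↦10, 1↦1, 2↦10, 3↦4, 4↦5, 5↦2, 6↦6, 7↦6, 8↦2, 9↦5, 10↦4]  zeros at y ∈ ∅
  x = 6: [0↦0, 1↦1, 2↦9, 3↦2, 4↦2, 5↦9, 6↦1, 7↦0, 8↦6, 9↦8, 10↦6]  zeros at y ∈ {0, 7}
  x = 7: [0↦5, 1↦5, 2↦1, 3↦4, 4↦3, 5↦9, 6↦0, 7↦9, 8↦3, 9↦4, 10↦1]  zeros at y ∈ {6}
  x = 8: [0↦3, 1↦2, 2↦8, 3↦10, 4↦8, 5↦2, 6↦3, 7↦0, 8↦4, 9↦4, 10↦0]  zeros at y ∈ {7, 10}
  x = 9: [0↦5, 1↦3, 2↦8, 3↦9, 4↦6, 5↦10, 6↦10, 7↦6, 8↦9, 9↦8, 10↦3]  zeros at y ∈ ∅
  x = 10: [0↦0, 1↦8, 2↦1, 3↦1, 4↦8, 5↦0, 6↦10, 7↦5, 8↦7, 9↦5, 10↦10]  zeros at y ∈ {0, 5}
Collecting zeros: affine points = {(1, 6), (1, 9), (2, 10), (3, 5), (3, 9), (6, 0), (6, 7), (7, 6), (8, 7), (8, 10), (10, 0), (10, 5)}.
Total count |C(F_11)_aff| = 12.


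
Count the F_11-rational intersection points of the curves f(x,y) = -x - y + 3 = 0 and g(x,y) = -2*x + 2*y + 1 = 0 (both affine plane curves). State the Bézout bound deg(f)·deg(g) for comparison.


Common zeros: {(10, 4)}; count = 1; Bézout bound = 1.

deg(f) = 1, deg(g) = 1, so Bézout bound = 1.
Scan x ∈ F_11. For each x, list the y ∈ F_11 with f(x, y) ≡ 0 and those with g(x, y) ≡ 0 (mod 11); the common zeros in that column are the intersection.
  x = 0: f ≡ 0 at y ∈ {3}; g ≡ 0 at y ∈ {5}; common: ∅.
  x = 1: f ≡ 0 at y ∈ {2}; g ≡ 0 at y ∈ {6}; common: ∅.
  x = 2: f ≡ 0 at y ∈ {1}; g ≡ 0 at y ∈ {7}; common: ∅.
  x = 3: f ≡ 0 at y ∈ {0}; g ≡ 0 at y ∈ {8}; common: ∅.
  x = 4: f ≡ 0 at y ∈ {10}; g ≡ 0 at y ∈ {9}; common: ∅.
  x = 5: f ≡ 0 at y ∈ {9}; g ≡ 0 at y ∈ {10}; common: ∅.
  x = 6: f ≡ 0 at y ∈ {8}; g ≡ 0 at y ∈ {0}; common: ∅.
  x = 7: f ≡ 0 at y ∈ {7}; g ≡ 0 at y ∈ {1}; common: ∅.
  x = 8: f ≡ 0 at y ∈ {6}; g ≡ 0 at y ∈ {2}; common: ∅.
  x = 9: f ≡ 0 at y ∈ {5}; g ≡ 0 at y ∈ {3}; common: ∅.
  x = 10: f ≡ 0 at y ∈ {4}; g ≡ 0 at y ∈ {4}; common: {4}.
Collecting: common zeros = {(10, 4)}, so the count is 1.
Comparison with the Bézout bound: 1 ≤ 1 = deg(f)·deg(g), as expected for curves with no common component (the bound is attained).


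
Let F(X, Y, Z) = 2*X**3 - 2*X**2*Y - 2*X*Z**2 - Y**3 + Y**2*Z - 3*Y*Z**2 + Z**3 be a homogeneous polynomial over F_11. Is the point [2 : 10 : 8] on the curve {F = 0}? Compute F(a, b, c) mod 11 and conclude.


F(2,10,8) ≡ 8 (mod 11); P is NOT on the curve.

Evaluate F(2, 10, 8) term-by-term (mod 11).
  2*X**3 ↦ 2·8·1·1 = 16
  -2*X**2*Y ↦ -2·4·10·1 = -80
  -2*X*Z**2 ↦ -2·2·1·64 = -256
  -Y**3 ↦ -1·1·1000·1 = -1000
  Y**2*Z ↦ 1·1·100·8 = 800
  -3*Y*Z**2 ↦ -3·1·10·64 = -1920
  Z**3 ↦ 1·1·1·512 = 512
Sum: F(2, 10, 8) = (16) + (-80) + (-256) + (-1000) + (800) + (-1920) + (512) = -1928.
Reducing mod 11: -1928 ≡ 8 (mod 11).
Since F(a, b, c) ≡ 8 ≠ 0 (mod 11), P does NOT lie on the curve.


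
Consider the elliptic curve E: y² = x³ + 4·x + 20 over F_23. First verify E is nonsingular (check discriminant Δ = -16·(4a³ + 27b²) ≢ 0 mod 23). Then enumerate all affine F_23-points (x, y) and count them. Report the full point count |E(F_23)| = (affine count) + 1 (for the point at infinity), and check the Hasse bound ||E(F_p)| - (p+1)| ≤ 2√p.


Affine points = {(1, 5), (1, 18), (2, 6), (2, 17), (3, 6), (3, 17), (4, 10), (4, 13), (5, 2), (5, 21), (7, 0), (8, 9), (8, 14), (9, 7), (9, 16), (10, 5), (10, 18), (12, 5), (12, 18), (18, 6), (18, 17), (19, 3), (19, 20), (20, 2), (20, 21), (21, 2), (21, 21)}; affine count = 27; |E(F_23)| = 28.

Discriminant check: Δ ∝ 4a³ + 27b² = 4·4³ + 27·20² = 4·64 + 27·400 ≡ 16 (mod 23). Nonzero ⇒ E is nonsingular.
For each x ∈ F_23, compute rhs = x³ + 4·x + 20 mod 23, then count y ∈ F_23 with y² ≡ rhs.
  x = 0: rhs = 20, matching y values: none (0 points).
  x = 1: rhs = 2, matching y values: 5, 18 (2 points).
  x = 2: rhs = 13, matching y values: 6, 17 (2 points).
  x = 3: rhs = 13, matching y values: 6, 17 (2 points).
  x = 4: rhs = 8, matching y values: 10, 13 (2 points).
  x = 5: rhs = 4, matching y values: 2, 21 (2 points).
  x = 6: rhs = 7, matching y values: none (0 points).
  x = 7: rhs = 0, matching y values: 0 (1 points).
  x = 8: rhs = 12, matching y values: 9, 14 (2 points).
  x = 9: rhs = 3, matching y values: 7, 16 (2 points).
  x = 10: rhs = 2, matching y values: 5, 18 (2 points).
  x = 11: rhs = 15, matching y values: none (0 points).
  x = 12: rhs = 2, matching y values: 5, 18 (2 points).
  x = 13: rhs = 15, matching y values: none (0 points).
  x = 14: rhs = 14, matching y values: none (0 points).
  x = 15: rhs = 5, matching y values: none (0 points).
  x = 16: rhs = 17, matching y values: none (0 points).
  x = 17: rhs = 10, matching y values: none (0 points).
  x = 18: rhs = 13, matching y values: 6, 17 (2 points).
  x = 19: rhs = 9, matching y values: 3, 20 (2 points).
  x = 20: rhs = 4, matching y values: 2, 21 (2 points).
  x = 21: rhs = 4, matching y values: 2, 21 (2 points).
  x = 22: rhs = 15, matching y values: none (0 points).
Total affine count: 27.
Full point count |E(F_23)| = 27 + 1 = 28.
Hasse bound: |28 − (23+1)| = |4| = 4 ≤ 2√23 ≈ 9.5917 ✓.


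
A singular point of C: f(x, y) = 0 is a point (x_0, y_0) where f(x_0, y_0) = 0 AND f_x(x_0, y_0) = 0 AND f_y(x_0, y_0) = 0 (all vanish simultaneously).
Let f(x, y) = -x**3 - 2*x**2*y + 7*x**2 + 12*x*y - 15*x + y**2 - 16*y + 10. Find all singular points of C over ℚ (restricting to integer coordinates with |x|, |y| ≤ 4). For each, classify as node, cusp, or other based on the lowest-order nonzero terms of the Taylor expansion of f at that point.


Singular points: {(3, -1)}; classification: cusp.

Compute partial derivatives:
  f_x = -3*x**2 - 4*x*y + 14*x + 12*y - 15.
  f_y = -2*x**2 + 12*x + 2*y - 16.
Scan x_0 ∈ {−4, ..., 4}. For each x_0, f_y(x_0, y) is a polynomial in y; find its integer roots y ∈ {−4, ..., 4}, then test f_x and f at those candidates.
  x = -4: f_y(-4, y) = 2*y - 96; no integer root y with |y| ≤ 4.
  x = -3: f_y(-3, y) = 2*y - 70; no integer root y with |y| ≤ 4.
  x = -2: f_y(-2, y) = 2*y - 48; no integer root y with |y| ≤ 4.
  x = -1: f_y(-1, y) = 2*y - 30; no integer root y with |y| ≤ 4.
  x = 0: f_y(0, y) = 2*y - 16; no integer root y with |y| ≤ 4.
  x = 1: f_y(1, y) = 2*y - 6; vanishes at y ∈ {3}. (1, 3): f_x = 20 ≠ 0.
  x = 2: f_y(2, y) = 2*y; vanishes at y ∈ {0}. (2, 0): f_x = 1 ≠ 0.
  x = 3: f_y(3, y) = 2*y + 2; vanishes at y ∈ {-1}. (3, -1): f_x = 0, f = 0 — SINGULAR.
  x = 4: f_y(4, y) = 2*y; vanishes at y ∈ {0}. (4, 0): f_x = -7 ≠ 0.
Only singular point on the grid: (3, -1).
Classify: substitute x = 3 + u, y = -1 + v and expand: f = -u**3 - 2*u**2*v + v**2.
No constant or linear terms (consistent with a singular point). Quadratic part: v**2. Cubic part: -u**3 - 2*u**2*v.
The quadratic part v**2 is a perfect square, so there is a single (double) tangent line v = 0, i.e. y = -1. Restricting the cubic part to that line (v = 0) leaves -u**3 ≠ 0, so f is not divisible by v and the branch is v² ≈ u**3 to lowest order — this is a cusp.
Classification: cusp.


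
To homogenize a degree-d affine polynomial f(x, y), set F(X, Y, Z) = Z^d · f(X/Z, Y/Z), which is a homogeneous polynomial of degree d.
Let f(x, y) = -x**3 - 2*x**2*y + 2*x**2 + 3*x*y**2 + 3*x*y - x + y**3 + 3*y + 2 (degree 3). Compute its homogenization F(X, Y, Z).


F(X, Y, Z) = -X**3 - 2*X**2*Y + 2*X**2*Z + 3*X*Y**2 + 3*X*Y*Z - X*Z**2 + Y**3 + 3*Y*Z**2 + 2*Z**3

deg(f) = 3.
Substitute x = X/Z, y = Y/Z into f, then multiply by Z^3.
  monomial -1·x^3·y^0 ↦ -1·X^3·Y^0·Z^0.
  monomial -2·x^2·y^1 ↦ -2·X^2·Y^1·Z^0.
  monomial 2·x^2·y^0 ↦ 2·X^2·Y^0·Z^1.
  monomial 3·x^1·y^2 ↦ 3·X^1·Y^2·Z^0.
  monomial 3·x^1·y^1 ↦ 3·X^1·Y^1·Z^1.
  monomial -1·x^1·y^0 ↦ -1·X^1·Y^0·Z^2.
  monomial 1·x^0·y^3 ↦ 1·X^0·Y^3·Z^0.
  monomial 3·x^0·y^1 ↦ 3·X^0·Y^1·Z^2.
  monomial 2·x^0·y^0 ↦ 2·X^0·Y^0·Z^3.
Collecting: F(X, Y, Z) = -X**3 - 2*X**2*Y + 2*X**2*Z + 3*X*Y**2 + 3*X*Y*Z - X*Z**2 + Y**3 + 3*Y*Z**2 + 2*Z**3.


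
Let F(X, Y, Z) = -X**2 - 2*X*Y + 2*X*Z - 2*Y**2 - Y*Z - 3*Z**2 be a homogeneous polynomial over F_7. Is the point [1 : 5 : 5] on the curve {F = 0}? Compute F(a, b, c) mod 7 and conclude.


F(1,5,5) ≡ 3 (mod 7); P is NOT on the curve.

Evaluate F(1, 5, 5) term-by-term (mod 7).
  -X**2 ↦ -1·1·1·1 = -1
  -2*X*Y ↦ -2·1·5·1 = -10
  2*X*Z ↦ 2·1·1·5 = 10
  -2*Y**2 ↦ -2·1·25·1 = -50
  -Y*Z ↦ -1·1·5·5 = -25
  -3*Z**2 ↦ -3·1·1·25 = -75
Sum: F(1, 5, 5) = (-1) + (-10) + (10) + (-50) + (-25) + (-75) = -151.
Reducing mod 7: -151 ≡ 3 (mod 7).
Since F(a, b, c) ≡ 3 ≠ 0 (mod 7), P does NOT lie on the curve.


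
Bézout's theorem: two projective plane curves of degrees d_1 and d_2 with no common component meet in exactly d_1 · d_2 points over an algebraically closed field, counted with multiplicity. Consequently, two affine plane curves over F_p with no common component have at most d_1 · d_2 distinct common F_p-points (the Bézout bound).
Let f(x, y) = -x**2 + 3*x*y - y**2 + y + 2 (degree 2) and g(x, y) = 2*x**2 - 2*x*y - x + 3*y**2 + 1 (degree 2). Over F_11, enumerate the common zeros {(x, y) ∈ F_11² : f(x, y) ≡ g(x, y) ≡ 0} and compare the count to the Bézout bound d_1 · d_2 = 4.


Common zeros: {(6, 2)}; count = 1; Bézout bound = 4.

deg(f) = 2, deg(g) = 2, so Bézout bound = 4.
Scan x ∈ F_11. For each x, list the y ∈ F_11 with f(x, y) ≡ 0 and those with g(x, y) ≡ 0 (mod 11); the common zeros in that column are the intersection.
  x = 0: f ≡ 0 at y ∈ {2, 10}; g ≡ 0 at y ∈ ∅; common: ∅.
  x = 1: f ≡ 0 at y ∈ {6, 9}; g ≡ 0 at y ∈ ∅; common: ∅.
  x = 2: f ≡ 0 at y ∈ ∅; g ≡ 0 at y ∈ {2, 3}; common: ∅.
  x = 3: f ≡ 0 at y ∈ ∅; g ≡ 0 at y ∈ {6, 7}; common: ∅.
  x = 4: f ≡ 0 at y ∈ {4, 9}; g ≡ 0 at y ∈ ∅; common: ∅.
  x = 5: f ≡ 0 at y ∈ ∅; g ≡ 0 at y ∈ ∅; common: ∅.
  x = 6: f ≡ 0 at y ∈ {2, 6}; g ≡ 0 at y ∈ {2}; common: {2}.
  x = 7: f ≡ 0 at y ∈ ∅; g ≡ 0 at y ∈ {3, 9}; common: ∅.
  x = 8: f ≡ 0 at y ∈ {4, 10}; g ≡ 0 at y ∈ {0, 9}; common: ∅.
  x = 9: f ≡ 0 at y ∈ ∅; g ≡ 0 at y ∈ {0, 6}; common: ∅.
  x = 10: f ≡ 0 at y ∈ ∅; g ≡ 0 at y ∈ {7}; common: ∅.
Collecting: common zeros = {(6, 2)}, so the count is 1.
Comparison with the Bézout bound: 1 ≤ 4 = deg(f)·deg(g), as expected for curves with no common component (the affine F_11-count falls short of the bound because intersections may lie at infinity, over extension fields, or carry multiplicity).


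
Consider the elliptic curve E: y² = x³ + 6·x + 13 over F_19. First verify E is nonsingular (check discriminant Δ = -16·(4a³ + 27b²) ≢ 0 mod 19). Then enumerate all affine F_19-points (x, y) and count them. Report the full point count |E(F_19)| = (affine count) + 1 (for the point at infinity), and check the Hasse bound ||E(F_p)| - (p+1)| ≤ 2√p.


Affine points = {(1, 1), (1, 18), (3, 1), (3, 18), (4, 5), (4, 14), (5, 4), (5, 15), (9, 6), (9, 13), (10, 3), (10, 16), (11, 2), (11, 17), (15, 1), (15, 18), (16, 5), (16, 14), (18, 5), (18, 14)}; affine count = 20; |E(F_19)| = 21.

Discriminant check: Δ ∝ 4a³ + 27b² = 4·6³ + 27·13² = 4·216 + 27·169 ≡ 12 (mod 19). Nonzero ⇒ E is nonsingular.
For each x ∈ F_19, compute rhs = x³ + 6·x + 13 mod 19, then count y ∈ F_19 with y² ≡ rhs.
  x = 0: rhs = 13, matching y values: none (0 points).
  x = 1: rhs = 1, matching y values: 1, 18 (2 points).
  x = 2: rhs = 14, matching y values: none (0 points).
  x = 3: rhs = 1, matching y values: 1, 18 (2 points).
  x = 4: rhs = 6, matching y values: 5, 14 (2 points).
  x = 5: rhs = 16, matching y values: 4, 15 (2 points).
  x = 6: rhs = 18, matching y values: none (0 points).
  x = 7: rhs = 18, matching y values: none (0 points).
  x = 8: rhs = 3, matching y values: none (0 points).
  x = 9: rhs = 17, matching y values: 6, 13 (2 points).
  x = 10: rhs = 9, matching y values: 3, 16 (2 points).
  x = 11: rhs = 4, matching y values: 2, 17 (2 points).
  x = 12: rhs = 8, matching y values: none (0 points).
  x = 13: rhs = 8, matching y values: none (0 points).
  x = 14: rhs = 10, matching y values: none (0 points).
  x = 15: rhs = 1, matching y values: 1, 18 (2 points).
  x = 16: rhs = 6, matching y values: 5, 14 (2 points).
  x = 17: rhs = 12, matching y values: none (0 points).
  x = 18: rhs = 6, matching y values: 5, 14 (2 points).
Total affine count: 20.
Full point count |E(F_19)| = 20 + 1 = 21.
Hasse bound: |21 − (19+1)| = |1| = 1 ≤ 2√19 ≈ 8.7178 ✓.


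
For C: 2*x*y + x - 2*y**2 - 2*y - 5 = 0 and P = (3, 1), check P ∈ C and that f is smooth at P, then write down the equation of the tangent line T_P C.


Tangent line at P: 3*x - 9 = 0.

Step 1: f(3, 1) = 0, so P lies on C.
Step 2: partial derivatives
  f_x(x, y) = 2*y + 1, f_y(x, y) = 2*x - 4*y - 2.
  f_x(P) = 3, f_y(P) = 0 (gradient nonzero, so P is smooth).
Step 3: tangent line at P: 3·(x − 3) + 0·(y − 1) = 0.
Expanding: 3*x - 9 = 0.


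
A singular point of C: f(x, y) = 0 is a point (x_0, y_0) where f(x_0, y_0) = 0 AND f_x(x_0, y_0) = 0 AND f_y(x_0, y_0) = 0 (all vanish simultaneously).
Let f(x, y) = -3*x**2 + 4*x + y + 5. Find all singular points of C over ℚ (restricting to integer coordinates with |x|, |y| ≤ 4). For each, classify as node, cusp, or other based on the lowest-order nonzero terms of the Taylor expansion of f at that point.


No singular points in the scanned grid; C is smooth there.

Compute partial derivatives:
  f_x = 4 - 6*x.
  f_y = 1.
f_y = 1 is a nonzero constant, so f_y never vanishes: no point (x, y) can satisfy f = f_x = f_y = 0. In particular no (x, y) ∈ {−4, ..., 4}² is singular; the curve is smooth.


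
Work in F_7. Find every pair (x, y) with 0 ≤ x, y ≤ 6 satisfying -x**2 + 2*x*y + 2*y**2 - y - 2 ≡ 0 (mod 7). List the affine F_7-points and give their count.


Affine F_7-points: {(1, 1), (1, 2), (2, 3), (2, 6), (3, 2), (3, 6), (4, 3), (4, 4)}; count = 8.

For each of the 49 pairs (x, y) ∈ F_7², evaluate f(x, y) mod 7. Record the zeros.
  x = 0: [0↦5, 1↦6, 2↦4, 3↦6, 4↦5, 5↦1, 6↦1]  zeros at y ∈ ∅
  x = 1: [0↦4, 1↦0, 2↦0, 3↦4, 4↦5, 5↦3, 6↦5]  zeros at y ∈ {1, 2}
  x = 2: [0↦1, 1↦6, 2↦1, 3↦0, 4↦3, 5↦3, 6↦0]  zeros at y ∈ {3, 6}
  x = 3: [0↦3, 1↦3, 2↦0, 3↦1, 4↦6, 5↦1, 6↦0]  zeros at y ∈ {2, 6}
  x = 4: [0↦3, 1↦5, 2↦4, 3↦0, 4↦0, 5↦4, 6↦5]  zeros at y ∈ {3, 4}
  x = 5: [0↦1, 1↦5, 2↦6, 3↦4, 4↦6, 5↦5, 6↦1]  zeros at y ∈ ∅
  x = 6: [0↦4, 1↦3, 2↦6, 3↦6, 4↦3, 5↦4, 6↦2]  zeros at y ∈ ∅
Collecting zeros: affine points = {(1, 1), (1, 2), (2, 3), (2, 6), (3, 2), (3, 6), (4, 3), (4, 4)}.
Total count |C(F_7)_aff| = 8.


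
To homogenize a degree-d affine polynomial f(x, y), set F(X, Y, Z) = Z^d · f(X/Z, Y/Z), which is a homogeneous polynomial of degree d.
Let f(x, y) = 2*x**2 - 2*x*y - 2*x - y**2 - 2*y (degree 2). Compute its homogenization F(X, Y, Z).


F(X, Y, Z) = 2*X**2 - 2*X*Y - 2*X*Z - Y**2 - 2*Y*Z

deg(f) = 2.
Substitute x = X/Z, y = Y/Z into f, then multiply by Z^2.
  monomial 2·x^2·y^0 ↦ 2·X^2·Y^0·Z^0.
  monomial -2·x^1·y^1 ↦ -2·X^1·Y^1·Z^0.
  monomial -2·x^1·y^0 ↦ -2·X^1·Y^0·Z^1.
  monomial -1·x^0·y^2 ↦ -1·X^0·Y^2·Z^0.
  monomial -2·x^0·y^1 ↦ -2·X^0·Y^1·Z^1.
Collecting: F(X, Y, Z) = 2*X**2 - 2*X*Y - 2*X*Z - Y**2 - 2*Y*Z.


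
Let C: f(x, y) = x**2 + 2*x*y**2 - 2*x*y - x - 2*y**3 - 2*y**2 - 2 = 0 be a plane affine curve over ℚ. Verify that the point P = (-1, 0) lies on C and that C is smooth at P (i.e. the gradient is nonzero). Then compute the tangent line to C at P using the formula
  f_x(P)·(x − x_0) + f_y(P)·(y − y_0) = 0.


Tangent line at P: -3*x + 2*y - 3 = 0.

Step 1: f(-1, 0) = 0, so P lies on C.
Step 2: partial derivatives
  f_x(x, y) = 2*x + 2*y**2 - 2*y - 1, f_y(x, y) = 4*x*y - 2*x - 6*y**2 - 4*y.
  f_x(P) = -3, f_y(P) = 2 (gradient nonzero, so P is smooth).
Step 3: tangent line at P: -3·(x − -1) + 2·(y − 0) = 0.
Expanding: -3*x + 2*y - 3 = 0.


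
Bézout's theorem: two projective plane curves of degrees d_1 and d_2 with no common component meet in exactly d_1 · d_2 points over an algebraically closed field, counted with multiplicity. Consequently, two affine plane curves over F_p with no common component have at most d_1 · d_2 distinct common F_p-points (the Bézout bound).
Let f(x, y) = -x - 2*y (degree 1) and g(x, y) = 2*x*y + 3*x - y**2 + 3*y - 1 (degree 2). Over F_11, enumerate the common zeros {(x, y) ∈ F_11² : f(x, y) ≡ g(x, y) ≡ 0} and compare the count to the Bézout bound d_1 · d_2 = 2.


Common zeros: {(5, 3)}; count = 1; Bézout bound = 2.

deg(f) = 1, deg(g) = 2, so Bézout bound = 2.
Scan x ∈ F_11. For each x, list the y ∈ F_11 with f(x, y) ≡ 0 and those with g(x, y) ≡ 0 (mod 11); the common zeros in that column are the intersection.
  x = 0: f ≡ 0 at y ∈ {0}; g ≡ 0 at y ∈ {5, 9}; common: ∅.
  x = 1: f ≡ 0 at y ∈ {5}; g ≡ 0 at y ∈ {8}; common: ∅.
  x = 2: f ≡ 0 at y ∈ {10}; g ≡ 0 at y ∈ {1, 6}; common: ∅.
  x = 3: f ≡ 0 at y ∈ {4}; g ≡ 0 at y ∈ {2, 7}; common: ∅.
  x = 4: f ≡ 0 at y ∈ {9}; g ≡ 0 at y ∈ {0}; common: ∅.
  x = 5: f ≡ 0 at y ∈ {3}; g ≡ 0 at y ∈ {3, 10}; common: {3}.
  x = 6: f ≡ 0 at y ∈ {8}; g ≡ 0 at y ∈ ∅; common: ∅.
  x = 7: f ≡ 0 at y ∈ {2}; g ≡ 0 at y ∈ ∅; common: ∅.
  x = 8: f ≡ 0 at y ∈ {7}; g ≡ 0 at y ∈ ∅; common: ∅.
  x = 9: f ≡ 0 at y ∈ {1}; g ≡ 0 at y ∈ ∅; common: ∅.
  x = 10: f ≡ 0 at y ∈ {6}; g ≡ 0 at y ∈ ∅; common: ∅.
Collecting: common zeros = {(5, 3)}, so the count is 1.
Comparison with the Bézout bound: 1 ≤ 2 = deg(f)·deg(g), as expected for curves with no common component (the affine F_11-count falls short of the bound because intersections may lie at infinity, over extension fields, or carry multiplicity).


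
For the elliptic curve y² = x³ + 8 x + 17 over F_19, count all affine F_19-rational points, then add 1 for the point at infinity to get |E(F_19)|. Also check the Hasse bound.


Affine points = {(0, 6), (0, 13), (1, 8), (1, 11), (3, 7), (3, 12), (5, 7), (5, 12), (7, 6), (7, 13), (8, 2), (8, 17), (9, 1), (9, 18), (11, 7), (11, 12), (12, 6), (12, 13), (13, 0), (14, 2), (14, 17), (15, 4), (15, 15), (16, 2), (16, 17)}; affine count = 25; |E(F_19)| = 26.

Discriminant check: Δ ∝ 4a³ + 27b² = 4·8³ + 27·17² = 4·512 + 27·289 ≡ 9 (mod 19). Nonzero ⇒ E is nonsingular.
For each x ∈ F_19, compute rhs = x³ + 8·x + 17 mod 19, then count y ∈ F_19 with y² ≡ rhs.
  x = 0: rhs = 17, matching y values: 6, 13 (2 points).
  x = 1: rhs = 7, matching y values: 8, 11 (2 points).
  x = 2: rhs = 3, matching y values: none (0 points).
  x = 3: rhs = 11, matching y values: 7, 12 (2 points).
  x = 4: rhs = 18, matching y values: none (0 points).
  x = 5: rhs = 11, matching y values: 7, 12 (2 points).
  x = 6: rhs = 15, matching y values: none (0 points).
  x = 7: rhs = 17, matching y values: 6, 13 (2 points).
  x = 8: rhs = 4, matching y values: 2, 17 (2 points).
  x = 9: rhs = 1, matching y values: 1, 18 (2 points).
  x = 10: rhs = 14, matching y values: none (0 points).
  x = 11: rhs = 11, matching y values: 7, 12 (2 points).
  x = 12: rhs = 17, matching y values: 6, 13 (2 points).
  x = 13: rhs = 0, matching y values: 0 (1 points).
  x = 14: rhs = 4, matching y values: 2, 17 (2 points).
  x = 15: rhs = 16, matching y values: 4, 15 (2 points).
  x = 16: rhs = 4, matching y values: 2, 17 (2 points).
  x = 17: rhs = 12, matching y values: none (0 points).
  x = 18: rhs = 8, matching y values: none (0 points).
Total affine count: 25.
Full point count |E(F_19)| = 25 + 1 = 26.
Hasse bound: |26 − (19+1)| = |6| = 6 ≤ 2√19 ≈ 8.7178 ✓.


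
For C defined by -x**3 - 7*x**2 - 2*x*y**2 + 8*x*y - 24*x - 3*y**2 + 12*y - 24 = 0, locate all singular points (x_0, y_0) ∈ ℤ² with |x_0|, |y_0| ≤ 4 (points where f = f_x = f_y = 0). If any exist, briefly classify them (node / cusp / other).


Singular points: {(-2, 2)}; classification: node.

Compute partial derivatives:
  f_x = -3*x**2 - 14*x - 2*y**2 + 8*y - 24.
  f_y = -4*x*y + 8*x - 6*y + 12.
Scan x_0 ∈ {−4, ..., 4}. For each x_0, f_y(x_0, y) is a polynomial in y; find its integer roots y ∈ {−4, ..., 4}, then test f_x and f at those candidates.
  x = -4: f_y(-4, y) = 10*y - 20; vanishes at y ∈ {2}. (-4, 2): f_x = -8 ≠ 0.
  x = -3: f_y(-3, y) = 6*y - 12; vanishes at y ∈ {2}. (-3, 2): f_x = -1 ≠ 0.
  x = -2: f_y(-2, y) = 2*y - 4; vanishes at y ∈ {2}. (-2, 2): f_x = 0, f = 0 — SINGULAR.
  x = -1: f_y(-1, y) = 4 - 2*y; vanishes at y ∈ {2}. (-1, 2): f_x = -5 ≠ 0.
  x = 0: f_y(0, y) = 12 - 6*y; vanishes at y ∈ {2}. (0, 2): f_x = -16 ≠ 0.
  x = 1: f_y(1, y) = 20 - 10*y; vanishes at y ∈ {2}. (1, 2): f_x = -33 ≠ 0.
  x = 2: f_y(2, y) = 28 - 14*y; vanishes at y ∈ {2}. (2, 2): f_x = -56 ≠ 0.
  x = 3: f_y(3, y) = 36 - 18*y; vanishes at y ∈ {2}. (3, 2): f_x = -85 ≠ 0.
  x = 4: f_y(4, y) = 44 - 22*y; vanishes at y ∈ {2}. (4, 2): f_x = -120 ≠ 0.
Only singular point on the grid: (-2, 2).
Classify: substitute x = -2 + u, y = 2 + v and expand: f = -u**3 - u**2 - 2*u*v**2 + v**2.
No constant or linear terms (consistent with a singular point). Quadratic part: -u**2 + v**2. Cubic part: -u**3 - 2*u*v**2.
The quadratic part v**2 - u**2 = (v − u)(v + u) splits into two distinct linear factors, so there are two distinct tangent lines y − 2 = ±(x − -2) — this is a node (ordinary double point).
Classification: node.


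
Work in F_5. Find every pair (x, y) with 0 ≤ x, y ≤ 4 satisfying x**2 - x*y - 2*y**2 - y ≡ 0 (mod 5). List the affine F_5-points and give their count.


Affine F_5-points: {(0, 0), (0, 2), (2, 2), (2, 4)}; count = 4.

For each of the 25 pairs (x, y) ∈ F_5², evaluate f(x, y) mod 5. Record the zeros.
  x = 0: [0↦0, 1↦2, 2↦0, 3↦4, 4↦4]  zeros at y ∈ {0, 2}
  x = 1: [0↦1, 1↦2, 2↦4, 3↦2, 4↦1]  zeros at y ∈ ∅
  x = 2: [0↦4, 1↦4, 2↦0, 3↦2, 4↦0]  zeros at y ∈ {2, 4}
  x = 3: [0↦4, 1↦3, 2↦3, 3↦4, 4↦1]  zeros at y ∈ ∅
  x = 4: [0↦1, 1↦4, 2↦3, 3↦3, 4↦4]  zeros at y ∈ ∅
Collecting zeros: affine points = {(0, 0), (0, 2), (2, 2), (2, 4)}.
Total count |C(F_5)_aff| = 4.


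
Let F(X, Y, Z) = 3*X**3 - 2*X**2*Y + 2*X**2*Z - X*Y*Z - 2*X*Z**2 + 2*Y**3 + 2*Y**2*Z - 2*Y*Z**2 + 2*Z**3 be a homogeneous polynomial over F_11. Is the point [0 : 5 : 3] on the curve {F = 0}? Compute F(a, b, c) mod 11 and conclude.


F(0,5,3) ≡ 1 (mod 11); P is NOT on the curve.

Evaluate F(0, 5, 3) term-by-term (mod 11).
  3*X**3 ↦ 3·0·1·1 = 0
  -2*X**2*Y ↦ -2·0·5·1 = 0
  2*X**2*Z ↦ 2·0·1·3 = 0
  -X*Y*Z ↦ -1·0·5·3 = 0
  -2*X*Z**2 ↦ -2·0·1·9 = 0
  2*Y**3 ↦ 2·1·125·1 = 250
  2*Y**2*Z ↦ 2·1·25·3 = 150
  -2*Y*Z**2 ↦ -2·1·5·9 = -90
  2*Z**3 ↦ 2·1·1·27 = 54
Sum: F(0, 5, 3) = (0) + (0) + (0) + (0) + (0) + (250) + (150) + (-90) + (54) = 364.
Reducing mod 11: 364 ≡ 1 (mod 11).
Since F(a, b, c) ≡ 1 ≠ 0 (mod 11), P does NOT lie on the curve.


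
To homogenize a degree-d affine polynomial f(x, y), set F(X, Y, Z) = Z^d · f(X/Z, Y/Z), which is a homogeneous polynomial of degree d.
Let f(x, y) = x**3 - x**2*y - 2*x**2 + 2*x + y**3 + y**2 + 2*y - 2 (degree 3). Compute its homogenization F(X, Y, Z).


F(X, Y, Z) = X**3 - X**2*Y - 2*X**2*Z + 2*X*Z**2 + Y**3 + Y**2*Z + 2*Y*Z**2 - 2*Z**3

deg(f) = 3.
Substitute x = X/Z, y = Y/Z into f, then multiply by Z^3.
  monomial 1·x^3·y^0 ↦ 1·X^3·Y^0·Z^0.
  monomial -1·x^2·y^1 ↦ -1·X^2·Y^1·Z^0.
  monomial -2·x^2·y^0 ↦ -2·X^2·Y^0·Z^1.
  monomial 2·x^1·y^0 ↦ 2·X^1·Y^0·Z^2.
  monomial 1·x^0·y^3 ↦ 1·X^0·Y^3·Z^0.
  monomial 1·x^0·y^2 ↦ 1·X^0·Y^2·Z^1.
  monomial 2·x^0·y^1 ↦ 2·X^0·Y^1·Z^2.
  monomial -2·x^0·y^0 ↦ -2·X^0·Y^0·Z^3.
Collecting: F(X, Y, Z) = X**3 - X**2*Y - 2*X**2*Z + 2*X*Z**2 + Y**3 + Y**2*Z + 2*Y*Z**2 - 2*Z**3.


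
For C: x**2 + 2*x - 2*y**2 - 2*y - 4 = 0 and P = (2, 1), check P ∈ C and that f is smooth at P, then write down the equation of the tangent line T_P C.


Tangent line at P: 6*x - 6*y - 6 = 0.

Step 1: f(2, 1) = 0, so P lies on C.
Step 2: partial derivatives
  f_x(x, y) = 2*x + 2, f_y(x, y) = -4*y - 2.
  f_x(P) = 6, f_y(P) = -6 (gradient nonzero, so P is smooth).
Step 3: tangent line at P: 6·(x − 2) + -6·(y − 1) = 0.
Expanding: 6*x - 6*y - 6 = 0.


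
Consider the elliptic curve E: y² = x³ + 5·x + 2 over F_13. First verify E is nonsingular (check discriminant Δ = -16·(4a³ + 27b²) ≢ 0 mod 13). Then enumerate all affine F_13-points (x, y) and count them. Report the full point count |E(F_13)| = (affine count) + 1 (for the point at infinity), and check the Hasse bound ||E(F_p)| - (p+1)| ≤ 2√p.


Affine points = {(5, 3), (5, 10), (6, 1), (6, 12), (7, 4), (7, 9), (9, 3), (9, 10), (10, 5), (10, 8), (11, 6), (11, 7), (12, 3), (12, 10)}; affine count = 14; |E(F_13)| = 15.

Discriminant check: Δ ∝ 4a³ + 27b² = 4·5³ + 27·2² = 4·125 + 27·4 ≡ 10 (mod 13). Nonzero ⇒ E is nonsingular.
For each x ∈ F_13, compute rhs = x³ + 5·x + 2 mod 13, then count y ∈ F_13 with y² ≡ rhs.
  x = 0: rhs = 2, matching y values: none (0 points).
  x = 1: rhs = 8, matching y values: none (0 points).
  x = 2: rhs = 7, matching y values: none (0 points).
  x = 3: rhs = 5, matching y values: none (0 points).
  x = 4: rhs = 8, matching y values: none (0 points).
  x = 5: rhs = 9, matching y values: 3, 10 (2 points).
  x = 6: rhs = 1, matching y values: 1, 12 (2 points).
  x = 7: rhs = 3, matching y values: 4, 9 (2 points).
  x = 8: rhs = 8, matching y values: none (0 points).
  x = 9: rhs = 9, matching y values: 3, 10 (2 points).
  x = 10: rhs = 12, matching y values: 5, 8 (2 points).
  x = 11: rhs = 10, matching y values: 6, 7 (2 points).
  x = 12: rhs = 9, matching y values: 3, 10 (2 points).
Total affine count: 14.
Full point count |E(F_13)| = 14 + 1 = 15.
Hasse bound: |15 − (13+1)| = |1| = 1 ≤ 2√13 ≈ 7.2111 ✓.


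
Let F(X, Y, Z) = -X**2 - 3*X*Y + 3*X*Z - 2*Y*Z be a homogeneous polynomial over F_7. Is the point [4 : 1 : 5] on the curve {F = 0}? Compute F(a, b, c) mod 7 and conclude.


F(4,1,5) ≡ 1 (mod 7); P is NOT on the curve.

Evaluate F(4, 1, 5) term-by-term (mod 7).
  -X**2 ↦ -1·16·1·1 = -16
  -3*X*Y ↦ -3·4·1·1 = -12
  3*X*Z ↦ 3·4·1·5 = 60
  -2*Y*Z ↦ -2·1·1·5 = -10
Sum: F(4, 1, 5) = (-16) + (-12) + (60) + (-10) = 22.
Reducing mod 7: 22 ≡ 1 (mod 7).
Since F(a, b, c) ≡ 1 ≠ 0 (mod 7), P does NOT lie on the curve.


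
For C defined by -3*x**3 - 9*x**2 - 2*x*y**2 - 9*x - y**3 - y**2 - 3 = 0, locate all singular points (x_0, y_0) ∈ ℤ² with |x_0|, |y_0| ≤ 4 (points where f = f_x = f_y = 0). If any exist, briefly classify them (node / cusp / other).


Singular points: {(-1, 0)}; classification: cusp.

Compute partial derivatives:
  f_x = -9*x**2 - 18*x - 2*y**2 - 9.
  f_y = -4*x*y - 3*y**2 - 2*y.
Scan x_0 ∈ {−4, ..., 4}. For each x_0, f_y(x_0, y) is a polynomial in y; find its integer roots y ∈ {−4, ..., 4}, then test f_x and f at those candidates.
  x = -4: f_y(-4, y) = -3*y**2 + 14*y; vanishes at y ∈ {0}. (-4, 0): f_x = -81 ≠ 0.
  x = -3: f_y(-3, y) = -3*y**2 + 10*y; vanishes at y ∈ {0}. (-3, 0): f_x = -36 ≠ 0.
  x = -2: f_y(-2, y) = -3*y**2 + 6*y; vanishes at y ∈ {0, 2}. (-2, 0): f_x = -9 ≠ 0; (-2, 2): f_x = -17 ≠ 0.
  x = -1: f_y(-1, y) = -3*y**2 + 2*y; vanishes at y ∈ {0}. (-1, 0): f_x = 0, f = 0 — SINGULAR.
  x = 0: f_y(0, y) = -3*y**2 - 2*y; vanishes at y ∈ {0}. (0, 0): f_x = -9 ≠ 0.
  x = 1: f_y(1, y) = -3*y**2 - 6*y; vanishes at y ∈ {-2, 0}. (1, -2): f_x = -44 ≠ 0; (1, 0): f_x = -36 ≠ 0.
  x = 2: f_y(2, y) = -3*y**2 - 10*y; vanishes at y ∈ {0}. (2, 0): f_x = -81 ≠ 0.
  x = 3: f_y(3, y) = -3*y**2 - 14*y; vanishes at y ∈ {0}. (3, 0): f_x = -144 ≠ 0.
  x = 4: f_y(4, y) = -3*y**2 - 18*y; vanishes at y ∈ {0}. (4, 0): f_x = -225 ≠ 0.
Only singular point on the grid: (-1, 0).
Classify: substitute x = -1 + u, y = 0 + v and expand: f = -3*u**3 - 2*u*v**2 - v**3 + v**2.
No constant or linear terms (consistent with a singular point). Quadratic part: v**2. Cubic part: -3*u**3 - 2*u*v**2 - v**3.
The quadratic part v**2 is a perfect square, so there is a single (double) tangent line v = 0, i.e. y = 0. Restricting the cubic part to that line (v = 0) leaves -3*u**3 ≠ 0, so f is not divisible by v and the branch is v² ≈ 3*u**3 to lowest order — this is a cusp.
Classification: cusp.


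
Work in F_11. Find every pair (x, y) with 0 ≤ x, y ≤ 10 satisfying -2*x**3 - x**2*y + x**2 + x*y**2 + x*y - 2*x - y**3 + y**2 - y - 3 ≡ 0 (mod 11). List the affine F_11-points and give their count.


Affine F_11-points: {(0, 4), (0, 9), (0, 10), (2, 8), (3, 3), (4, 1), (5, 2), (6, 6), (7, 9), (8, 0)}; count = 10.

For each of the 121 pairs (x, y) ∈ F_11², evaluate f(x, y) mod 11. Record the zeros.
  x = 0: [0↦8, 1↦7, 2↦2, 3↦9, 4↦0, 5↦2, 6↦9, 7↦4, 8↦3, 9↦0, 10↦0]  zeros at y ∈ {4, 9, 10}
  x = 1: [0↦5, 1↦5, 2↦3, 3↦4, 4↦2, 5↦2, 6↦9, 7↦6, 8↦9, 9↦1, 10↦9]  zeros at y ∈ ∅
  x = 2: [0↦3, 1↦2, 2↦1, 3↦5, 4↦8, 5↦4, 6↦9, 7↦6, 8↦0, 9↦7, 10↦10]  zeros at y ∈ {8}
  x = 3: [0↦1, 1↦8, 2↦6, 3↦0, 4↦6, 5↦7, 6↦8, 7↦3, 8↦8, 9↦6, 10↦2]  zeros at y ∈ {3}
  x = 4: [0↦9, 1↦0, 2↦6, 3↦10, 4↦6, 5↦10, 6↦5, 7↦7, 8↦10, 9↦8, 10↦6]  zeros at y ∈ {1}
  x = 5: [0↦4, 1↦10, 2↦0, 3↦1, 4↦7, 5↦1, 6↦10, 7↦6, 8↦5, 9↦1, 10↦10]  zeros at y ∈ {2}
  x = 6: [0↦7, 1↦4, 2↦9, 3↦5, 4↦8, 5↦1, 6↦0, 7↦10, 8↦3, 9↦6, 10↦2]  zeros at y ∈ {6}
  x = 7: [0↦6, 1↦3, 2↦10, 3↦10, 4↦8, 5↦9, 6↦7, 7↦7, 8↦3, 9↦0, 10↦3]  zeros at y ∈ {9}
  x = 8: [0↦0, 1↦6, 2↦2, 3↦4, 4↦6, 5↦2, 6↦8, 7↦7, 8↦4, 9↦4, 10↦1]  zeros at y ∈ {0}
  x = 9: [0↦10, 1↦1, 2↦6, 3↦8, 4↦1, 5↦1, 6↦2, 7↦9, 8↦5, 9↦6, 10↦6]  zeros at y ∈ ∅
  x = 10: [0↦2, 1↦9, 2↦10, 3↦10, 4↦3, 5↦5, 6↦10, 7↦1, 8↦5, 9↦5, 10↦6]  zeros at y ∈ ∅
Collecting zeros: affine points = {(0, 4), (0, 9), (0, 10), (2, 8), (3, 3), (4, 1), (5, 2), (6, 6), (7, 9), (8, 0)}.
Total count |C(F_11)_aff| = 10.


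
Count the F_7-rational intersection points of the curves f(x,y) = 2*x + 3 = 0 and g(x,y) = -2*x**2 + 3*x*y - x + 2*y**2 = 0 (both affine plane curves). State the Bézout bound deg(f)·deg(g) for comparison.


Common zeros: {(2, 5), (2, 6)}; count = 2; Bézout bound = 2.

deg(f) = 1, deg(g) = 2, so Bézout bound = 2.
Scan x ∈ F_7. For each x, list the y ∈ F_7 with f(x, y) ≡ 0 and those with g(x, y) ≡ 0 (mod 7); the common zeros in that column are the intersection.
  x = 0: f ≡ 0 at y ∈ ∅; g ≡ 0 at y ∈ {0}; common: ∅.
  x = 1: f ≡ 0 at y ∈ ∅; g ≡ 0 at y ∈ ∅; common: ∅.
  x = 2: f ≡ 0 at y ∈ {0, 1, 2, 3, 4, 5, 6}; g ≡ 0 at y ∈ {5, 6}; common: {5, 6}.
  x = 3: f ≡ 0 at y ∈ ∅; g ≡ 0 at y ∈ {0, 6}; common: ∅.
  x = 4: f ≡ 0 at y ∈ ∅; g ≡ 0 at y ∈ ∅; common: ∅.
  x = 5: f ≡ 0 at y ∈ ∅; g ≡ 0 at y ∈ {5}; common: ∅.
  x = 6: f ≡ 0 at y ∈ ∅; g ≡ 0 at y ∈ ∅; common: ∅.
Collecting: common zeros = {(2, 5), (2, 6)}, so the count is 2.
Comparison with the Bézout bound: 2 ≤ 2 = deg(f)·deg(g), as expected for curves with no common component (the bound is attained).


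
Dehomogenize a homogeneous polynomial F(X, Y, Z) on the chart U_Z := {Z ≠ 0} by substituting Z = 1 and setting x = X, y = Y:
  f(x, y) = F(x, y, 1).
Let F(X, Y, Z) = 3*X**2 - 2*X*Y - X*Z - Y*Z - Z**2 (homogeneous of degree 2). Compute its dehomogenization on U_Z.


f(x, y) = 3*x**2 - 2*x*y - x - y - 1

On U_Z we set Z = 1. Each monomial c·X^i·Y^j·Z^k in F becomes c·x^i·y^j·1^k = c·x^i·y^j.
Substituting Z = 1: F(X, Y, 1) = 3*x**2 - 2*x*y - x - y - 1.
Note: deg(f) ≤ deg(F) = 2; strict inequality happens when F is divisible by Z (lost terms).


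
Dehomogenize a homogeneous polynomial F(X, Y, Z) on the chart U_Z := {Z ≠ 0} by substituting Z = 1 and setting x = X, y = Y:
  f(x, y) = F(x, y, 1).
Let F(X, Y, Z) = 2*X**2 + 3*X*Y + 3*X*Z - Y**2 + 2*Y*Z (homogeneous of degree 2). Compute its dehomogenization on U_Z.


f(x, y) = 2*x**2 + 3*x*y + 3*x - y**2 + 2*y

On U_Z we set Z = 1. Each monomial c·X^i·Y^j·Z^k in F becomes c·x^i·y^j·1^k = c·x^i·y^j.
Substituting Z = 1: F(X, Y, 1) = 2*x**2 + 3*x*y + 3*x - y**2 + 2*y.
Note: deg(f) ≤ deg(F) = 2; strict inequality happens when F is divisible by Z (lost terms).


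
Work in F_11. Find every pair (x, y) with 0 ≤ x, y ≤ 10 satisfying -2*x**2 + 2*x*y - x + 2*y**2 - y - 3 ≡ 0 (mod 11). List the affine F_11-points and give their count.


Affine F_11-points: {(0, 7), (0, 10), (1, 7), (1, 9), (2, 6), (2, 9), (4, 3), (4, 10), (9, 2), (9, 6)}; count = 10.

For each of the 121 pairs (x, y) ∈ F_11², evaluate f(x, y) mod 11. Record the zeros.
  x = 0: [0↦8, 1↦9, 2↦3, 3↦1, 4↦3, 5↦9, 6↦8, 7↦0, 8↦7, 9↦7, 10↦0]  zeros at y ∈ {7, 10}
  x = 1: [0↦5, 1↦8, 2↦4, 3↦4, 4↦8, 5↦5, 6↦6, 7↦0, 8↦9, 9↦0, 10↦6]  zeros at y ∈ {7, 9}
  x = 2: [0↦9, 1↦3, 2↦1, 3↦3, 4↦9, 5↦8, 6↦0, 7↦7, 8↦7, 9↦0, 10↦8]  zeros at y ∈ {6, 9}
  x = 3: [0↦9, 1↦5, 2↦5, 3↦9, 4↦6, 5↦7, 6↦1, 7↦10, 8↦1, 9↦7, 10↦6]  zeros at y ∈ ∅
  x = 4: [0↦5, 1↦3, 2↦5, 3↦0, 4↦10, 5↦2, 6↦9, 7↦9, 8↦2, 9↦10, 10↦0]  zeros at y ∈ {3, 10}
  x = 5: [0↦8, 1↦8, 2↦1, 3↦9, 4↦10, 5↦4, 6↦2, 7↦4, 8↦10, 9↦9, 10↦1]  zeros at y ∈ ∅
  x = 6: [0↦7, 1↦9, 2↦4, 3↦3, 4↦6, 5↦2, 6↦2, 7↦6, 8↦3, 9↦4, 10↦9]  zeros at y ∈ ∅
  x = 7: [0↦2, 1↦6, 2↦3, 3↦4, 4↦9, 5↦7, 6↦9, 7↦4, 8↦3, 9↦6, 10↦2]  zeros at y ∈ ∅
  x = 8: [0↦4, 1↦10, 2↦9, 3↦1, 4↦8, 5↦8, 6↦1, 7↦9, 8↦10, 9↦4, 10↦2]  zeros at y ∈ ∅
  x = 9: [0↦2, 1↦10, 2↦0, 3↦5, 4↦3, 5↦5, 6↦0, 7↦10, 8↦2, 9↦9, 10↦9]  zeros at y ∈ {2, 6}
  x = 10: [0↦7, 1↦6, 2↦9, 3↦5, 4↦5, 5↦9, 6↦6, 7↦7, 8↦1, 9↦10, 10↦1]  zeros at y ∈ ∅
Collecting zeros: affine points = {(0, 7), (0, 10), (1, 7), (1, 9), (2, 6), (2, 9), (4, 3), (4, 10), (9, 2), (9, 6)}.
Total count |C(F_11)_aff| = 10.


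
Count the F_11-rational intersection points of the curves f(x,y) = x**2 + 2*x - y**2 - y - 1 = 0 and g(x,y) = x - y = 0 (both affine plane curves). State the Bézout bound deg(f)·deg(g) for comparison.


Common zeros: {(1, 1)}; count = 1; Bézout bound = 2.

deg(f) = 2, deg(g) = 1, so Bézout bound = 2.
Scan x ∈ F_11. For each x, list the y ∈ F_11 with f(x, y) ≡ 0 and those with g(x, y) ≡ 0 (mod 11); the common zeros in that column are the intersection.
  x = 0: f ≡ 0 at y ∈ ∅; g ≡ 0 at y ∈ {0}; common: ∅.
  x = 1: f ≡ 0 at y ∈ {1, 9}; g ≡ 0 at y ∈ {1}; common: {1}.
  x = 2: f ≡ 0 at y ∈ ∅; g ≡ 0 at y ∈ {2}; common: ∅.
  x = 3: f ≡ 0 at y ∈ ∅; g ≡ 0 at y ∈ {3}; common: ∅.
  x = 4: f ≡ 0 at y ∈ {3, 7}; g ≡ 0 at y ∈ {4}; common: ∅.
  x = 5: f ≡ 0 at y ∈ {3, 7}; g ≡ 0 at y ∈ {5}; common: ∅.
  x = 6: f ≡ 0 at y ∈ ∅; g ≡ 0 at y ∈ {6}; common: ∅.
  x = 7: f ≡ 0 at y ∈ ∅; g ≡ 0 at y ∈ {7}; common: ∅.
  x = 8: f ≡ 0 at y ∈ {1, 9}; g ≡ 0 at y ∈ {8}; common: ∅.
  x = 9: f ≡ 0 at y ∈ ∅; g ≡ 0 at y ∈ {9}; common: ∅.
  x = 10: f ≡ 0 at y ∈ {4, 6}; g ≡ 0 at y ∈ {10}; common: ∅.
Collecting: common zeros = {(1, 1)}, so the count is 1.
Comparison with the Bézout bound: 1 ≤ 2 = deg(f)·deg(g), as expected for curves with no common component (the affine F_11-count falls short of the bound because intersections may lie at infinity, over extension fields, or carry multiplicity).


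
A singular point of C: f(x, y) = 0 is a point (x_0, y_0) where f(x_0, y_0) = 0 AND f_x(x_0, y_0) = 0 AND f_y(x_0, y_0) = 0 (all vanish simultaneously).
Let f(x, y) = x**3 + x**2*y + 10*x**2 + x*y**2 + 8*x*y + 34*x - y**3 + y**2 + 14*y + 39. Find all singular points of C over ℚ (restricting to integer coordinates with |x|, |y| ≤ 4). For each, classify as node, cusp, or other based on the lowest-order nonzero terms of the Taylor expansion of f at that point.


Singular points: {(-3, -1)}; classification: cusp.

Compute partial derivatives:
  f_x = 3*x**2 + 2*x*y + 20*x + y**2 + 8*y + 34.
  f_y = x**2 + 2*x*y + 8*x - 3*y**2 + 2*y + 14.
Scan x_0 ∈ {−4, ..., 4}. For each x_0, f_y(x_0, y) is a polynomial in y; find its integer roots y ∈ {−4, ..., 4}, then test f_x and f at those candidates.
  x = -4: f_y(-4, y) = -3*y**2 - 6*y - 2; no integer root y with |y| ≤ 4.
  x = -3: f_y(-3, y) = -3*y**2 - 4*y - 1; vanishes at y ∈ {-1}. (-3, -1): f_x = 0, f = 0 — SINGULAR.
  x = -2: f_y(-2, y) = -3*y**2 - 2*y + 2; no integer root y with |y| ≤ 4.
  x = -1: f_y(-1, y) = 7 - 3*y**2; no integer root y with |y| ≤ 4.
  x = 0: f_y(0, y) = -3*y**2 + 2*y + 14; no integer root y with |y| ≤ 4.
  x = 1: f_y(1, y) = -3*y**2 + 4*y + 23; no integer root y with |y| ≤ 4.
  x = 2: f_y(2, y) = -3*y**2 + 6*y + 34; no integer root y with |y| ≤ 4.
  x = 3: f_y(3, y) = -3*y**2 + 8*y + 47; no integer root y with |y| ≤ 4.
  x = 4: f_y(4, y) = -3*y**2 + 10*y + 62; no integer root y with |y| ≤ 4.
Only singular point on the grid: (-3, -1).
Classify: substitute x = -3 + u, y = -1 + v and expand: f = u**3 + u**2*v + u*v**2 - v**3 + v**2.
No constant or linear terms (consistent with a singular point). Quadratic part: v**2. Cubic part: u**3 + u**2*v + u*v**2 - v**3.
The quadratic part v**2 is a perfect square, so there is a single (double) tangent line v = 0, i.e. y = -1. Restricting the cubic part to that line (v = 0) leaves u**3 ≠ 0, so f is not divisible by v and the branch is v² ≈ -u**3 to lowest order — this is a cusp.
Classification: cusp.


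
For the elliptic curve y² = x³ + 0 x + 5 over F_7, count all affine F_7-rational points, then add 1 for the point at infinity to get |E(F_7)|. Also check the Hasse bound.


Affine points = {(3, 2), (3, 5), (5, 2), (5, 5), (6, 2), (6, 5)}; affine count = 6; |E(F_7)| = 7.

Discriminant check: Δ ∝ 4a³ + 27b² = 4·0³ + 27·5² = 4·0 + 27·25 ≡ 3 (mod 7). Nonzero ⇒ E is nonsingular.
For each x ∈ F_7, compute rhs = x³ + 0·x + 5 mod 7, then count y ∈ F_7 with y² ≡ rhs.
  x = 0: rhs = 5, matching y values: none (0 points).
  x = 1: rhs = 6, matching y values: none (0 points).
  x = 2: rhs = 6, matching y values: none (0 points).
  x = 3: rhs = 4, matching y values: 2, 5 (2 points).
  x = 4: rhs = 6, matching y values: none (0 points).
  x = 5: rhs = 4, matching y values: 2, 5 (2 points).
  x = 6: rhs = 4, matching y values: 2, 5 (2 points).
Total affine count: 6.
Full point count |E(F_7)| = 6 + 1 = 7.
Hasse bound: |7 − (7+1)| = |-1| = 1 ≤ 2√7 ≈ 5.2915 ✓.
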